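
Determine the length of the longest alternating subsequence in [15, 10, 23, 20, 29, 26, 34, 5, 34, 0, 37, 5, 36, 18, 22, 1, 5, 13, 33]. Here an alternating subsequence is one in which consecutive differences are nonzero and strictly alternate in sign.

A longest alternating subsequence is 15, 10, 23, 20, 29, 26, 34, 5, 34, 0, 37, 5, 36, 18, 22, 1, 5 (positions 1,2,3,4,5,6,7,8,9,10,11,12,13,14,15,16,17); its 16 consecutive differences strictly alternate in sign, and length 17 is optimal.

17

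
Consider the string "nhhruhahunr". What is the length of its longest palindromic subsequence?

One longest palindromic subsequence is ruhahur (positions 4,5,6,7,8,9,11); it reads the same forward and backward, and the interval DP gives dp[1][11] = 7.

7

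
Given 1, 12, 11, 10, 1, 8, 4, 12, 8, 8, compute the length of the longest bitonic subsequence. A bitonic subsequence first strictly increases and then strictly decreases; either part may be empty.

6

Let inc[i] be the LIS ending at i and dec[i] the longest strictly decreasing subsequence starting at i. inc = [1, 2, 2, 2, 1, 2, 2, 3, 3, 3], dec = [1, 5, 4, 3, 1, 2, 1, 2, 1, 1].
max_i inc[i]+dec[i]−1 = 6, with one witness 1, 12, 11, 10, 8, 4.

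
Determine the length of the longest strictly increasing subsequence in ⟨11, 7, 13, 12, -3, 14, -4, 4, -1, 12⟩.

Scanning left to right, the best length ending at each element is: 11→1, 7→1, 13→2, 12→2, -3→1, 14→3, -4→1, 4→2, -1→2, 12→3.
So the longest increasing subsequence has length 3, e.g. 11, 13, 14.

3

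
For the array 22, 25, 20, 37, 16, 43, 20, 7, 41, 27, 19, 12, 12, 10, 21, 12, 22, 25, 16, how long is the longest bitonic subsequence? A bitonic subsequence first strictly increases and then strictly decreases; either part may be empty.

One longest bitonic subsequence is 22, 25, 37, 43, 41, 27, 19, 12, 10 (positions 1,2,4,6,9,10,11,13,14): it rises to 43 then falls. Length 9 is optimal.

9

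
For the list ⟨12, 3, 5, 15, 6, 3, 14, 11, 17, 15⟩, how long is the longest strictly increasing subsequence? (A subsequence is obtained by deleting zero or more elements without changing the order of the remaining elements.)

Let dp[i] be the longest increasing subsequence ending at position i. Then dp = [1, 1, 2, 3, 3, 1, 4, 4, 5, 5].
The maximum is 5; one witness is 3, 5, 6, 14, 17 at positions 2,3,5,7,9.

5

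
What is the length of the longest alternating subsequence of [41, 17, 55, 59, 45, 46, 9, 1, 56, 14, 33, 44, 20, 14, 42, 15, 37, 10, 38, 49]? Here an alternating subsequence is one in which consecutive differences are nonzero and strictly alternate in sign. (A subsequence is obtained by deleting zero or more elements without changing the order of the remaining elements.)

Track the best alternating length ending on an up-step vs a down-step at each position: up/down = 1/1, 1/2, 3/1, 3/1, 3/4, 5/4, 1/6, 1/6, 7/4, 7/8, 9/8, 9/8, 9/10, 7/10, 11/10, 11/12, 13/12, 7/14, 15/12, 15/8.
The maximum over both is 15; one such subsequence is 41, 17, 55, 45, 46, 9, 56, 14, 33, 20, 42, 15, 37, 10, 38.

15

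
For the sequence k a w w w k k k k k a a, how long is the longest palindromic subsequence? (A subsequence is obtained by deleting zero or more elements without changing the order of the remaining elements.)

7

One longest palindromic subsequence is akkkkka (positions 2,6,7,8,9,10,12); it reads the same forward and backward, and the interval DP gives dp[1][12] = 7.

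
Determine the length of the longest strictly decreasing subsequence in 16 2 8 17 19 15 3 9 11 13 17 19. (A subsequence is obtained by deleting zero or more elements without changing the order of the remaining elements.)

3

Scanning left to right, the best length ending at each element is: 16→1, 2→2, 8→2, 17→1, 19→1, 15→2, 3→3, 9→3, 11→3, 13→3, 17→2, 19→1.
So the longest decreasing subsequence has length 3, e.g. 16, 8, 3.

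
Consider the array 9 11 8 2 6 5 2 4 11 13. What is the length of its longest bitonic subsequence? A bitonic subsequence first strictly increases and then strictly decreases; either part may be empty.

6

One longest bitonic subsequence is 9, 11, 8, 6, 5, 4 (positions 1,2,3,5,6,8): it rises to 11 then falls. Length 6 is optimal.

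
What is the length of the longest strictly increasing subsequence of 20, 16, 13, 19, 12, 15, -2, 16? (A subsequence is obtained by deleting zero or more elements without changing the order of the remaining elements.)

Scanning left to right, the best length ending at each element is: 20→1, 16→1, 13→1, 19→2, 12→1, 15→2, -2→1, 16→3.
So the longest increasing subsequence has length 3, e.g. 13, 15, 16.

3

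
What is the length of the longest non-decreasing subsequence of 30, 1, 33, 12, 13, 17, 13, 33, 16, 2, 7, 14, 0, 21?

Let dp[i] be the longest non-decreasing subsequence ending at position i. Then dp = [1, 1, 2, 2, 3, 4, 4, 5, 5, 2, 3, 5, 1, 6].
The maximum is 6; one witness is 1, 12, 13, 13, 16, 21 at positions 2,4,5,7,9,14.

6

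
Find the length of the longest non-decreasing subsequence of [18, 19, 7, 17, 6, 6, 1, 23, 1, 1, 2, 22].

One longest non-decreasing subsequence is 1, 1, 1, 2, 22 (positions 7,9,10,11,12), of length 5; no longer one exists.

5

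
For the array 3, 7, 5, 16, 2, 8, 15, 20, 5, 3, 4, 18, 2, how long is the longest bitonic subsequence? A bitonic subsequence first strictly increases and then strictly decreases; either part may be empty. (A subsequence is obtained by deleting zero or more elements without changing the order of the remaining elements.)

Let inc[i] be the LIS ending at i and dec[i] the longest strictly decreasing subsequence starting at i. inc = [1, 2, 2, 3, 1, 3, 4, 5, 2, 2, 3, 5, 1], dec = [2, 4, 3, 5, 1, 4, 4, 4, 3, 2, 2, 2, 1].
max_i inc[i]+dec[i]−1 = 8, with one witness 3, 7, 8, 15, 20, 5, 4, 2.

8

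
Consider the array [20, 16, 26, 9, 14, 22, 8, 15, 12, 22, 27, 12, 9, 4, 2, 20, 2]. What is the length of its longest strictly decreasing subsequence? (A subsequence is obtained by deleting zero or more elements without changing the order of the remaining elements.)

7

One longest decreasing subsequence is 20, 16, 14, 12, 9, 4, 2 (positions 1,2,5,9,13,14,15), of length 7; no longer one exists.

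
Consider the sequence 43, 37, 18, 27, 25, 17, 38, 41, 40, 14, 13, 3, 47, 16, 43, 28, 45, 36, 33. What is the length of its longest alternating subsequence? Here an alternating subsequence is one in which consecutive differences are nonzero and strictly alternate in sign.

12

A longest alternating subsequence is 43, 18, 27, 25, 41, 40, 47, 16, 43, 28, 45, 36 (positions 1,3,4,5,8,9,13,14,15,16,17,18); its 11 consecutive differences strictly alternate in sign, and length 12 is optimal.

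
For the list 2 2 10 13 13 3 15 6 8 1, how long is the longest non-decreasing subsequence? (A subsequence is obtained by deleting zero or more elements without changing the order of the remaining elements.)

Let dp[i] be the longest non-decreasing subsequence ending at position i. Then dp = [1, 2, 3, 4, 5, 3, 6, 4, 5, 1].
The maximum is 6; one witness is 2, 2, 10, 13, 13, 15 at positions 1,2,3,4,5,7.

6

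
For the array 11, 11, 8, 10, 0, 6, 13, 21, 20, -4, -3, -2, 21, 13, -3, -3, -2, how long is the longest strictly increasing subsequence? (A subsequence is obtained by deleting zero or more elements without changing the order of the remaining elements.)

5

One longest increasing subsequence is 8, 10, 13, 20, 21 (positions 3,4,7,9,13), of length 5; no longer one exists.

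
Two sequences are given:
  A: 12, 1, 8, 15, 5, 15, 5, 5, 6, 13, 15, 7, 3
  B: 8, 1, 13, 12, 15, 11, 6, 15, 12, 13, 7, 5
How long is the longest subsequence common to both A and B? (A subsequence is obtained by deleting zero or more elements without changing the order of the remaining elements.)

5

A longest common subsequence is 12, 15, 15, 13, 7 (length 5); the LCS DP confirms no longer common subsequence exists.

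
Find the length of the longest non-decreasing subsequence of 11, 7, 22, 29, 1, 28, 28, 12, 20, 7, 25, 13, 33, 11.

Let dp[i] be the longest non-decreasing subsequence ending at position i. Then dp = [1, 1, 2, 3, 1, 3, 4, 2, 3, 2, 4, 3, 5, 3].
The maximum is 5; one witness is 11, 22, 28, 28, 33 at positions 1,3,6,7,13.

5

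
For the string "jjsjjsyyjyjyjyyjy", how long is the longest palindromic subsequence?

11

One longest palindromic subsequence is jyyjyjyjyyj (positions 5,7,8,9,10,11,12,13,14,15,16); it reads the same forward and backward, and the interval DP gives dp[1][17] = 11.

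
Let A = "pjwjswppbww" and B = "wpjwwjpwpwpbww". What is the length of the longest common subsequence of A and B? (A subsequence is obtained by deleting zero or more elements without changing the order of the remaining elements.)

10

Backtracking the LCS table gives one alignment: p (A1,B2) → j (A2,B3) → w (A3,B5) → j (A4,B6) → w (A6,B8) → p (A7,B9) → p (A8,B11) → b (A9,B12) → w (A10,B13) → w (A11,B14).
So the longest common subsequence has length 10.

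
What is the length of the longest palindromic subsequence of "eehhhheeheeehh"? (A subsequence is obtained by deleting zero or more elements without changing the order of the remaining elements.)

9

Using dp[i][j] = 2 + dp[i+1][j−1] if the ends match, else max(dp[i+1][j], dp[i][j−1]):
dp[1][14] = 9. A witness is hheeeeehh at positions 3,4,7,8,10,11,12,13,14.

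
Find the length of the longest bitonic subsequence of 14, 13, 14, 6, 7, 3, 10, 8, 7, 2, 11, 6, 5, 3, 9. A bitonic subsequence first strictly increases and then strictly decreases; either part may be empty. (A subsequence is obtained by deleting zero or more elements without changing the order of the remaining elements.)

8

One longest bitonic subsequence is 14, 13, 10, 8, 7, 6, 5, 3 (positions 1,2,7,8,9,12,13,14): it rises to 14 then falls. Length 8 is optimal.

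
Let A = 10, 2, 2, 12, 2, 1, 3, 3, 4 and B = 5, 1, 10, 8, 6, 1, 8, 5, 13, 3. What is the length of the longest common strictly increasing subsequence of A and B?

A longest common strictly increasing subsequence is 1, 3 (length 2); it appears in order in both A and B, and no longer such subsequence exists.

2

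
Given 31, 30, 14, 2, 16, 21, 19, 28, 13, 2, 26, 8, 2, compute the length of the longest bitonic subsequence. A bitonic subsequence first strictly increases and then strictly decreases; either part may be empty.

7

Let inc[i] be the LIS ending at i and dec[i] the longest strictly decreasing subsequence starting at i. inc = [1, 1, 1, 1, 2, 3, 3, 4, 2, 1, 4, 2, 1], dec = [7, 6, 4, 1, 4, 5, 4, 4, 3, 1, 3, 2, 1].
max_i inc[i]+dec[i]−1 = 7, with one witness 31, 30, 21, 19, 13, 8, 2.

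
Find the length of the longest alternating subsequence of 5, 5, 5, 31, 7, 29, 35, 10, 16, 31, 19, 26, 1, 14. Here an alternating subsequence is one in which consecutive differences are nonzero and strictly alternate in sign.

Track the best alternating length ending on an up-step vs a down-step at each position: up/down = 1/1, 1/1, 1/1, 2/1, 2/3, 4/3, 4/1, 4/5, 6/5, 6/5, 6/7, 8/7, 1/9, 10/9.
The maximum over both is 10; one such subsequence is 5, 31, 7, 29, 10, 31, 19, 26, 1, 14.

10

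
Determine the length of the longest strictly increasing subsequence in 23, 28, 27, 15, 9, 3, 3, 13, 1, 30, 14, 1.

Scanning left to right, the best length ending at each element is: 23→1, 28→2, 27→2, 15→1, 9→1, 3→1, 3→1, 13→2, 1→1, 30→3, 14→3, 1→1.
So the longest increasing subsequence has length 3, e.g. 23, 28, 30.

3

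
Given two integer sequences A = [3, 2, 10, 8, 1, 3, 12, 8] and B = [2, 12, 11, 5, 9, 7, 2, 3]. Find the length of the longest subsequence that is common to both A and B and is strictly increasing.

A longest common strictly increasing subsequence is 2, 12 (length 2); it appears in order in both A and B, and no longer such subsequence exists.

2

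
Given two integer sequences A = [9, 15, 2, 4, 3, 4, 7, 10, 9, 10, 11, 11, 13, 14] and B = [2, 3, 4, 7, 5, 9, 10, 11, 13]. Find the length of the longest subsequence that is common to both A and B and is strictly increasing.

8

A longest common strictly increasing subsequence is 2, 3, 4, 7, 9, 10, 11, 13 (length 8); it appears in order in both A and B, and no longer such subsequence exists.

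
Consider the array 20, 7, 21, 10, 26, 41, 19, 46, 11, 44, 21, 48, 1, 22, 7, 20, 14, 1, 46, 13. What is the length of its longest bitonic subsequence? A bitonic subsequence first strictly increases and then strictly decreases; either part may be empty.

One longest bitonic subsequence is 20, 21, 26, 41, 46, 44, 22, 20, 14, 13 (positions 1,3,5,6,8,10,14,16,17,20): it rises to 46 then falls. Length 10 is optimal.

10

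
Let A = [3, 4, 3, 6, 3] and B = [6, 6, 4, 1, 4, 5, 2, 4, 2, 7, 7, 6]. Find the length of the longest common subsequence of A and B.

2

A longest common subsequence is 4, 6 (length 2); the LCS DP confirms no longer common subsequence exists.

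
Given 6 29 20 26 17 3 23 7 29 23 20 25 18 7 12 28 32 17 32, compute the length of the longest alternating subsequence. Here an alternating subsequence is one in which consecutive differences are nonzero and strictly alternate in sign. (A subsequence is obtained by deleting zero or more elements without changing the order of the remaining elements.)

Track the best alternating length ending on an up-step vs a down-step at each position: up/down = 1/1, 2/1, 2/3, 4/3, 2/5, 1/5, 6/5, 6/7, 8/1, 8/9, 8/9, 10/9, 8/11, 6/11, 12/11, 12/9, 12/1, 12/13, 14/1.
The maximum over both is 14; one such subsequence is 6, 29, 20, 26, 17, 23, 7, 29, 23, 25, 18, 28, 17, 32.

14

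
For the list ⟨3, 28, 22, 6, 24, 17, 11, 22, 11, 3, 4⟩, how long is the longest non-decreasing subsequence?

Scanning left to right, the best length ending at each element is: 3→1, 28→2, 22→2, 6→2, 24→3, 17→3, 11→3, 22→4, 11→4, 3→2, 4→3.
So the longest non-decreasing subsequence has length 4, e.g. 3, 6, 17, 22.

4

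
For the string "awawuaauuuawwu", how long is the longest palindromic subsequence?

9

One longest palindromic subsequence is wwauuuaww (positions 2,4,6,8,9,10,11,12,13); it reads the same forward and backward, and the interval DP gives dp[1][14] = 9.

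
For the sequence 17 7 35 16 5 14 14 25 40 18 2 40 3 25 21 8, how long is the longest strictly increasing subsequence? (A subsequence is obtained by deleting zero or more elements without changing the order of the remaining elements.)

Let dp[i] be the longest increasing subsequence ending at position i. Then dp = [1, 1, 2, 2, 1, 2, 2, 3, 4, 3, 1, 4, 2, 4, 4, 3].
The maximum is 4; one witness is 7, 16, 25, 40 at positions 2,4,8,9.

4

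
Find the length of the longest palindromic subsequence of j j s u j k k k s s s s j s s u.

One longest palindromic subsequence is ussssssu (positions 4,9,10,11,12,14,15,16); it reads the same forward and backward, and the interval DP gives dp[1][16] = 8.

8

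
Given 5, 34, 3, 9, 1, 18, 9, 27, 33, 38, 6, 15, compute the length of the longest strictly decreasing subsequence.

One longest decreasing subsequence is 34, 18, 9, 6 (positions 2,6,7,11), of length 4; no longer one exists.

4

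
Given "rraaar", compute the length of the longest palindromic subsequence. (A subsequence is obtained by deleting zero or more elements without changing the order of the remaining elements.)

5

Using dp[i][j] = 2 + dp[i+1][j−1] if the ends match, else max(dp[i+1][j], dp[i][j−1]):
dp[1][6] = 5. A witness is raaar at positions 1,3,4,5,6.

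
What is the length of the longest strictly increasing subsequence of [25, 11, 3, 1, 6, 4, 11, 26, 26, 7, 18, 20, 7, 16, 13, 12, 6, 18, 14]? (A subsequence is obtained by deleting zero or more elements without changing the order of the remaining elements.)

Let dp[i] be the longest increasing subsequence ending at position i. Then dp = [1, 1, 1, 1, 2, 2, 3, 4, 4, 3, 4, 5, 3, 4, 4, 4, 3, 5, 5].
The maximum is 5; one witness is 3, 6, 11, 18, 20 at positions 3,5,7,11,12.

5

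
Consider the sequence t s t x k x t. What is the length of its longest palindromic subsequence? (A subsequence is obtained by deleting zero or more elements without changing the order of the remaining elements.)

5

Using dp[i][j] = 2 + dp[i+1][j−1] if the ends match, else max(dp[i+1][j], dp[i][j−1]):
dp[1][7] = 5. A witness is txkxt at positions 1,4,5,6,7.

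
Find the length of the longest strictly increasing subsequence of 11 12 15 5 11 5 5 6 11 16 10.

4

Scanning left to right, the best length ending at each element is: 11→1, 12→2, 15→3, 5→1, 11→2, 5→1, 5→1, 6→2, 11→3, 16→4, 10→3.
So the longest increasing subsequence has length 4, e.g. 11, 12, 15, 16.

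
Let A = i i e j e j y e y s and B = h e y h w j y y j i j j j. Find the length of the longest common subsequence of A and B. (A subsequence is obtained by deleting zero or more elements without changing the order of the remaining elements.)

4

A longest common subsequence is ejyy (length 4); the LCS DP confirms no longer common subsequence exists.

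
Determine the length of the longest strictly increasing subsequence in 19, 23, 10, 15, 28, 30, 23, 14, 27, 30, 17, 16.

5

Let dp[i] be the longest increasing subsequence ending at position i. Then dp = [1, 2, 1, 2, 3, 4, 3, 2, 4, 5, 3, 3].
The maximum is 5; one witness is 10, 15, 23, 27, 30 at positions 3,4,7,9,10.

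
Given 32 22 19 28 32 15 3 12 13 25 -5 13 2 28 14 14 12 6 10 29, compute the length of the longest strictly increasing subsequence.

Let dp[i] be the longest increasing subsequence ending at position i. Then dp = [1, 1, 1, 2, 3, 1, 1, 2, 3, 4, 1, 3, 2, 5, 4, 4, 3, 3, 4, 6].
The maximum is 6; one witness is 3, 12, 13, 25, 28, 29 at positions 7,8,9,10,14,20.

6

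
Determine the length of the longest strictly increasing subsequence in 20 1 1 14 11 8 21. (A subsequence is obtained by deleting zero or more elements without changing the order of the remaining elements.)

3

Let dp[i] be the longest increasing subsequence ending at position i. Then dp = [1, 1, 1, 2, 2, 2, 3].
The maximum is 3; one witness is 1, 14, 21 at positions 2,4,7.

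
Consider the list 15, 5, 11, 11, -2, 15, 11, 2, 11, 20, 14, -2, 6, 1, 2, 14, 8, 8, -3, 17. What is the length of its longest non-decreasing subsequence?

One longest non-decreasing subsequence is 5, 11, 11, 11, 11, 14, 14, 17 (positions 2,3,4,7,9,11,16,20), of length 8; no longer one exists.

8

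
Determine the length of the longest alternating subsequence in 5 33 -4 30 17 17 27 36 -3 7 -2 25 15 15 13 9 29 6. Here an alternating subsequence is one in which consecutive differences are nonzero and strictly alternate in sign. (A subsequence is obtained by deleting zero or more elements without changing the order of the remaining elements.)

A longest alternating subsequence is 5, 33, -4, 30, 17, 27, -3, 7, -2, 25, 15, 29, 6 (positions 1,2,3,4,5,7,9,10,11,12,13,17,18); its 12 consecutive differences strictly alternate in sign, and length 13 is optimal.

13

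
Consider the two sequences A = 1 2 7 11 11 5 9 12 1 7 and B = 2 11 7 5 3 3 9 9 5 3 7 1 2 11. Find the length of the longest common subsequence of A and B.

5

Backtracking the LCS table gives one alignment: 2 (A2,B1) → 7 (A3,B3) → 5 (A6,B4) → 9 (A7,B8) → 1 (A9,B12).
So the longest common subsequence has length 5.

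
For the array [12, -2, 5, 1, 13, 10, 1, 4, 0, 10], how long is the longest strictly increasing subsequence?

One longest increasing subsequence is -2, 1, 4, 10 (positions 2,4,8,10), of length 4; no longer one exists.

4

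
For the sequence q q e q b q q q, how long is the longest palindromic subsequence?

7

One longest palindromic subsequence is qqqbqqq (positions 1,2,4,5,6,7,8); it reads the same forward and backward, and the interval DP gives dp[1][8] = 7.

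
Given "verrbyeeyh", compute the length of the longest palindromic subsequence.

Using dp[i][j] = 2 + dp[i+1][j−1] if the ends match, else max(dp[i+1][j], dp[i][j−1]):
dp[1][10] = 4. A witness is yeey at positions 6,7,8,9.

4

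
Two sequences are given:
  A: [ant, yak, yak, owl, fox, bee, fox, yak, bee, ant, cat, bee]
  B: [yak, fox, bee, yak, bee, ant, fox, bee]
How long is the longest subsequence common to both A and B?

7

A longest common subsequence is yak, fox, bee, yak, bee, ant, bee (length 7); the LCS DP confirms no longer common subsequence exists.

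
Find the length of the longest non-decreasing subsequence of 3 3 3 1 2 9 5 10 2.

Scanning left to right, the best length ending at each element is: 3→1, 3→2, 3→3, 1→1, 2→2, 9→4, 5→4, 10→5, 2→3.
So the longest non-decreasing subsequence has length 5, e.g. 3, 3, 3, 9, 10.

5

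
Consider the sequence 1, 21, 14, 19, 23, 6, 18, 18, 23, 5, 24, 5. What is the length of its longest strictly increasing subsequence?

Let dp[i] be the longest increasing subsequence ending at position i. Then dp = [1, 2, 2, 3, 4, 2, 3, 3, 4, 2, 5, 2].
The maximum is 5; one witness is 1, 14, 19, 23, 24 at positions 1,3,4,5,11.

5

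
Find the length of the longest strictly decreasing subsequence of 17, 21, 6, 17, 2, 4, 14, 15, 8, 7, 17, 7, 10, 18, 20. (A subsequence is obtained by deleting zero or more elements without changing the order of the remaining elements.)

5

Scanning left to right, the best length ending at each element is: 17→1, 21→1, 6→2, 17→2, 2→3, 4→3, 14→3, 15→3, 8→4, 7→5, 17→2, 7→5, 10→4, 18→2, 20→2.
So the longest decreasing subsequence has length 5, e.g. 21, 17, 14, 8, 7.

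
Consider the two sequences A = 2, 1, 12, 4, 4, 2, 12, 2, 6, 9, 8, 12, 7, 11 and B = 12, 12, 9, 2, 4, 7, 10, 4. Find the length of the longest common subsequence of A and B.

4

Backtracking the LCS table gives one alignment: 12 (A3,B1) → 12 (A7,B2) → 2 (A8,B4) → 7 (A13,B6).
So the longest common subsequence has length 4.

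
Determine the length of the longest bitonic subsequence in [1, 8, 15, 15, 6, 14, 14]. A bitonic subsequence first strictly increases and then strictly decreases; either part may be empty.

Let inc[i] be the LIS ending at i and dec[i] the longest strictly decreasing subsequence starting at i. inc = [1, 2, 3, 3, 2, 3, 3], dec = [1, 2, 2, 2, 1, 1, 1].
max_i inc[i]+dec[i]−1 = 4, with one witness 1, 8, 15, 14.

4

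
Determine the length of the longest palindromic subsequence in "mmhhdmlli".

4

Using dp[i][j] = 2 + dp[i+1][j−1] if the ends match, else max(dp[i+1][j], dp[i][j−1]):
dp[1][9] = 4. A witness is mhhm at positions 2,3,4,6.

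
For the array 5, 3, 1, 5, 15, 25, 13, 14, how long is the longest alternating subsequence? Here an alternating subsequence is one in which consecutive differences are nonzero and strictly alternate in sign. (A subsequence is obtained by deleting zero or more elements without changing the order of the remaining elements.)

Track the best alternating length ending on an up-step vs a down-step at each position: up/down = 1/1, 1/2, 1/2, 3/1, 3/1, 3/1, 3/4, 5/4.
The maximum over both is 5; one such subsequence is 5, 3, 15, 13, 14.

5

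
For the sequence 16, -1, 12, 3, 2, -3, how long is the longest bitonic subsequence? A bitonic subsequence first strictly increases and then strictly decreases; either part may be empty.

5

Let inc[i] be the LIS ending at i and dec[i] the longest strictly decreasing subsequence starting at i. inc = [1, 1, 2, 2, 2, 1], dec = [5, 2, 4, 3, 2, 1].
max_i inc[i]+dec[i]−1 = 5, with one witness 16, 12, 3, 2, -3.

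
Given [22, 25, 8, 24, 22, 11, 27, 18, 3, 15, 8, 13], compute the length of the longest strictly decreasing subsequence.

6

Scanning left to right, the best length ending at each element is: 22→1, 25→1, 8→2, 24→2, 22→3, 11→4, 27→1, 18→4, 3→5, 15→5, 8→6, 13→6.
So the longest decreasing subsequence has length 6, e.g. 25, 24, 22, 18, 15, 8.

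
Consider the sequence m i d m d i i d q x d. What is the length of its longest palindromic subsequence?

Using dp[i][j] = 2 + dp[i+1][j−1] if the ends match, else max(dp[i+1][j], dp[i][j−1]):
dp[1][11] = 6. A witness is ddiidd at positions 3,5,6,7,8,11.

6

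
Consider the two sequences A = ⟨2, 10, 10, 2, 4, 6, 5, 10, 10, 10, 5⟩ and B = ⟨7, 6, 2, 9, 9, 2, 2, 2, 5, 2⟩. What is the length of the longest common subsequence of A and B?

Backtracking the LCS table gives one alignment: 2 (A1,B7) → 2 (A4,B8) → 5 (A7,B9).
So the longest common subsequence has length 3.

3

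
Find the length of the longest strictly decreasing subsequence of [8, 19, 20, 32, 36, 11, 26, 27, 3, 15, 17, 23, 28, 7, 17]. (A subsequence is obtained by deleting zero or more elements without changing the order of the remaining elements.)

One longest decreasing subsequence is 32, 26, 15, 7 (positions 4,7,10,14), of length 4; no longer one exists.

4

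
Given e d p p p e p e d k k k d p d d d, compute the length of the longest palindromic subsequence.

9

One longest palindromic subsequence is dpdkkkdpd (positions 2,7,9,10,11,12,13,14,17); it reads the same forward and backward, and the interval DP gives dp[1][17] = 9.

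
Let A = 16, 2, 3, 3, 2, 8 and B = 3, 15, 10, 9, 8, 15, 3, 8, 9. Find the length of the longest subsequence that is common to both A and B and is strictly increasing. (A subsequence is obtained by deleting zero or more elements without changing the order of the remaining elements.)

For each value that appears in both, track the longest common increasing run ending there.
The best achievable length is 2; one witness is 3, 8 (A-positions 3,6, B-positions 1,5).

2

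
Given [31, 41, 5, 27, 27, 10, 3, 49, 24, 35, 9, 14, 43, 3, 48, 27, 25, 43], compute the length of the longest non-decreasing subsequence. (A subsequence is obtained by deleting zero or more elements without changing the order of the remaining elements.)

Scanning left to right, the best length ending at each element is: 31→1, 41→2, 5→1, 27→2, 27→3, 10→2, 3→1, 49→4, 24→3, 35→4, 9→2, 14→3, 43→5, 3→2, 48→6, 27→4, 25→4, 43→6.
So the longest non-decreasing subsequence has length 6, e.g. 5, 27, 27, 35, 43, 48.

6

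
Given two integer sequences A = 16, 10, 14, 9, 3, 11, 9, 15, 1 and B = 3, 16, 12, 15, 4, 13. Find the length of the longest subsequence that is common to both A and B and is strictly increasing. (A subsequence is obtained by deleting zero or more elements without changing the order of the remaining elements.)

A longest common strictly increasing subsequence is 3, 15 (length 2); it appears in order in both A and B, and no longer such subsequence exists.

2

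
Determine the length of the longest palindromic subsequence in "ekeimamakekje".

One longest palindromic subsequence is ekeamaeke (positions 1,2,3,6,7,8,10,11,13); it reads the same forward and backward, and the interval DP gives dp[1][13] = 9.

9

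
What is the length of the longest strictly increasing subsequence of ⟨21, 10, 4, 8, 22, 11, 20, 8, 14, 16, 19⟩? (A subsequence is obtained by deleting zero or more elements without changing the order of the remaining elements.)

6

One longest increasing subsequence is 4, 8, 11, 14, 16, 19 (positions 3,4,6,9,10,11), of length 6; no longer one exists.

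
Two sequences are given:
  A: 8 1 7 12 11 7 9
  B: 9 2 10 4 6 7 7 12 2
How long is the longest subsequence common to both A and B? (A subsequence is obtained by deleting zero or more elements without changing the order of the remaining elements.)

A longest common subsequence is 7, 12 (length 2); the LCS DP confirms no longer common subsequence exists.

2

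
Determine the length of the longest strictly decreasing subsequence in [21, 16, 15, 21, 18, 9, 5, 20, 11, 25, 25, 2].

6

Let dp[i] be the longest decreasing subsequence ending at position i. Then dp = [1, 2, 3, 1, 2, 4, 5, 2, 4, 1, 1, 6].
The maximum is 6; one witness is 21, 16, 15, 9, 5, 2 at positions 1,2,3,6,7,12.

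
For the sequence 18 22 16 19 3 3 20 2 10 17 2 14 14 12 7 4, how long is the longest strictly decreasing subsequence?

Scanning left to right, the best length ending at each element is: 18→1, 22→1, 16→2, 19→2, 3→3, 3→3, 20→2, 2→4, 10→3, 17→3, 2→4, 14→4, 14→4, 12→5, 7→6, 4→7.
So the longest decreasing subsequence has length 7, e.g. 22, 19, 17, 14, 12, 7, 4.

7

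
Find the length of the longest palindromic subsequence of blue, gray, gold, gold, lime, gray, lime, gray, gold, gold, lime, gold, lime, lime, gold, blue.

One longest palindromic subsequence is blue gold lime lime gold lime gold lime lime gold blue (positions 1,3,5,7,9,11,12,13,14,15,16); it reads the same forward and backward, and the interval DP gives dp[1][16] = 11.

11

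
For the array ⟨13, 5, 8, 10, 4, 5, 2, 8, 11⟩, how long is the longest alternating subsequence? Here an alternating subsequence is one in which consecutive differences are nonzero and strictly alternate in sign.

Track the best alternating length ending on an up-step vs a down-step at each position: up/down = 1/1, 1/2, 3/2, 3/2, 1/4, 5/4, 1/6, 7/4, 7/2.
The maximum over both is 7; one such subsequence is 13, 5, 8, 4, 5, 2, 8.

7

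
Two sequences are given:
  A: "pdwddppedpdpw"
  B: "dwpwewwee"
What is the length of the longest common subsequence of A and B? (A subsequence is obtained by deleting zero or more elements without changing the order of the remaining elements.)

A longest common subsequence is dwpew (length 5); the LCS DP confirms no longer common subsequence exists.

5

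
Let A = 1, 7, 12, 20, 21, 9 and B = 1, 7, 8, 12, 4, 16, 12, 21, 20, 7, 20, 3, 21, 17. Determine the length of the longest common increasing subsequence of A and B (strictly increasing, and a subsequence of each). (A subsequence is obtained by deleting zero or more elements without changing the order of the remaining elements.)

5

For each value that appears in both, track the longest common increasing run ending there.
The best achievable length is 5; one witness is 1, 7, 12, 20, 21 (A-positions 1,2,3,4,5, B-positions 1,2,4,9,13).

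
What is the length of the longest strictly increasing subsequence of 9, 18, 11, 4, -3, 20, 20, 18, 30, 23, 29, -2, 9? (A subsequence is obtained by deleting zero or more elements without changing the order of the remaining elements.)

5

One longest increasing subsequence is 9, 18, 20, 23, 29 (positions 1,2,6,10,11), of length 5; no longer one exists.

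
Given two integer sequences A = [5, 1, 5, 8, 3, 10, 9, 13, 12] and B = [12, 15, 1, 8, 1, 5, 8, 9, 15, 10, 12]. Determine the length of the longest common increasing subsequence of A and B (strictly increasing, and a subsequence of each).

For each value that appears in both, track the longest common increasing run ending there.
The best achievable length is 5; one witness is 1, 5, 8, 9, 12 (A-positions 2,3,4,7,9, B-positions 3,6,7,8,11).

5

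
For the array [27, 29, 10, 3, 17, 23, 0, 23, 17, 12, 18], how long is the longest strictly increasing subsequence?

3

Let dp[i] be the longest increasing subsequence ending at position i. Then dp = [1, 2, 1, 1, 2, 3, 1, 3, 2, 2, 3].
The maximum is 3; one witness is 10, 17, 23 at positions 3,5,6.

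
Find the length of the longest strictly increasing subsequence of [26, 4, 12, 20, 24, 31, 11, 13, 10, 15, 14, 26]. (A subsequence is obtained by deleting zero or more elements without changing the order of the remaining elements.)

5

Let dp[i] be the longest increasing subsequence ending at position i. Then dp = [1, 1, 2, 3, 4, 5, 2, 3, 2, 4, 4, 5].
The maximum is 5; one witness is 4, 12, 20, 24, 31 at positions 2,3,4,5,6.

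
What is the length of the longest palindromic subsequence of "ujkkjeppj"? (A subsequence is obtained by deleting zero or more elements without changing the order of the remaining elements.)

4

Using dp[i][j] = 2 + dp[i+1][j−1] if the ends match, else max(dp[i+1][j], dp[i][j−1]):
dp[1][9] = 4. A witness is jppj at positions 2,7,8,9.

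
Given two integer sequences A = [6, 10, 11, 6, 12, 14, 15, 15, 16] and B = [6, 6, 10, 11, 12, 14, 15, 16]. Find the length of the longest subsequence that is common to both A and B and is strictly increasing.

For each value that appears in both, track the longest common increasing run ending there.
The best achievable length is 7; one witness is 6, 10, 11, 12, 14, 15, 16 (A-positions 1,2,3,5,6,7,9, B-positions 1,3,4,5,6,7,8).

7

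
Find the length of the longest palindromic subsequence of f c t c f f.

5

One longest palindromic subsequence is fctcf (positions 1,2,3,4,6); it reads the same forward and backward, and the interval DP gives dp[1][6] = 5.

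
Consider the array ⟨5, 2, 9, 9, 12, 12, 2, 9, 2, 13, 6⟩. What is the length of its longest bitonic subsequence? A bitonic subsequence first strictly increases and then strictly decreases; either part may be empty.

One longest bitonic subsequence is 5, 9, 12, 9, 6 (positions 1,3,5,8,11): it rises to 12 then falls. Length 5 is optimal.

5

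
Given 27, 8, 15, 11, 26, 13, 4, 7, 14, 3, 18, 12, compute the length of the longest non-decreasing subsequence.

One longest non-decreasing subsequence is 8, 11, 13, 14, 18 (positions 2,4,6,9,11), of length 5; no longer one exists.

5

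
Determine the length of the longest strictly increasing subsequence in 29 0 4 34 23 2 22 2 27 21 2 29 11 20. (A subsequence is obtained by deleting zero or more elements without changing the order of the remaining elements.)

One longest increasing subsequence is 0, 4, 23, 27, 29 (positions 2,3,5,9,12), of length 5; no longer one exists.

5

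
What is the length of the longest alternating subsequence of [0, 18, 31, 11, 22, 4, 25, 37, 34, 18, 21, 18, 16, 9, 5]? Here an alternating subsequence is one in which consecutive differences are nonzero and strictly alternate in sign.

9

Track the best alternating length ending on an up-step vs a down-step at each position: up/down = 1/1, 2/1, 2/1, 2/3, 4/3, 2/5, 6/3, 6/1, 6/7, 6/7, 8/7, 6/9, 6/9, 6/9, 6/9.
The maximum over both is 9; one such subsequence is 0, 18, 11, 22, 4, 25, 18, 21, 18.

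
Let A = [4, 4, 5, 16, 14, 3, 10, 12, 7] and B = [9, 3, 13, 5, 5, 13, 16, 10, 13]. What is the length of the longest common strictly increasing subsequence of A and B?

For each value that appears in both, track the longest common increasing run ending there.
The best achievable length is 2; one witness is 5, 16 (A-positions 3,4, B-positions 4,7).

2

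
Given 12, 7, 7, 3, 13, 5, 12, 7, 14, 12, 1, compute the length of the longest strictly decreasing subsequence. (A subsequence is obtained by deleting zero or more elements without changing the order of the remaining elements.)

4

Let dp[i] be the longest decreasing subsequence ending at position i. Then dp = [1, 2, 2, 3, 1, 3, 2, 3, 1, 2, 4].
The maximum is 4; one witness is 12, 7, 3, 1 at positions 1,2,4,11.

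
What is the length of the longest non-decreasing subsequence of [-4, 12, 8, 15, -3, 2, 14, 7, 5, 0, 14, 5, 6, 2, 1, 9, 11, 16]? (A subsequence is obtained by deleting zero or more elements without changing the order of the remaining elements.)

9

Scanning left to right, the best length ending at each element is: -4→1, 12→2, 8→2, 15→3, -3→2, 2→3, 14→4, 7→4, 5→4, 0→3, 14→5, 5→5, 6→6, 2→4, 1→4, 9→7, 11→8, 16→9.
So the longest non-decreasing subsequence has length 9, e.g. -4, -3, 2, 5, 5, 6, 9, 11, 16.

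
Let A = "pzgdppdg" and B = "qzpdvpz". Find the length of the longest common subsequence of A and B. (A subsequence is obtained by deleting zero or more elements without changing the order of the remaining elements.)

Backtracking the LCS table gives one alignment: p (A1,B3) → d (A4,B4) → p (A5,B6).
So the longest common subsequence has length 3.

3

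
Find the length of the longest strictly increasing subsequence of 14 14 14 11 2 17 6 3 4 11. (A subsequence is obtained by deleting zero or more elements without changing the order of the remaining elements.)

Scanning left to right, the best length ending at each element is: 14→1, 14→1, 14→1, 11→1, 2→1, 17→2, 6→2, 3→2, 4→3, 11→4.
So the longest increasing subsequence has length 4, e.g. 2, 3, 4, 11.

4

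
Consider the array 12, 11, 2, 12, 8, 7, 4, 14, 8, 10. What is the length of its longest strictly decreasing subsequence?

5

Scanning left to right, the best length ending at each element is: 12→1, 11→2, 2→3, 12→1, 8→3, 7→4, 4→5, 14→1, 8→3, 10→3.
So the longest decreasing subsequence has length 5, e.g. 12, 11, 8, 7, 4.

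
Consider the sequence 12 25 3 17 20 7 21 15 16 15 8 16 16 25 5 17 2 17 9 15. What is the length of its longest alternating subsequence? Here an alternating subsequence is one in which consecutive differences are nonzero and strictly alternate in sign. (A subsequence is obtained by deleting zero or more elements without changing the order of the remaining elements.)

Track the best alternating length ending on an up-step vs a down-step at each position: up/down = 1/1, 2/1, 1/3, 4/3, 4/3, 4/5, 6/3, 6/7, 8/7, 6/9, 6/9, 10/7, 10/7, 10/1, 4/11, 12/11, 1/13, 14/11, 14/15, 16/15.
The maximum over both is 16; one such subsequence is 12, 25, 3, 17, 7, 21, 15, 16, 15, 16, 5, 17, 2, 17, 9, 15.

16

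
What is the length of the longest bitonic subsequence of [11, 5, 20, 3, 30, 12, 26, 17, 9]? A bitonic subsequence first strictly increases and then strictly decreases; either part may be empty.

6

Let inc[i] be the LIS ending at i and dec[i] the longest strictly decreasing subsequence starting at i. inc = [1, 1, 2, 1, 3, 2, 3, 3, 2], dec = [3, 2, 3, 1, 4, 2, 3, 2, 1].
max_i inc[i]+dec[i]−1 = 6, with one witness 11, 20, 30, 26, 17, 9.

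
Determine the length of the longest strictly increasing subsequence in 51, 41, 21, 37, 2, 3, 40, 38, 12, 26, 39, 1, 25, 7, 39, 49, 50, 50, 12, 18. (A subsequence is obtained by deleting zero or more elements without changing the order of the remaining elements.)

Let dp[i] be the longest increasing subsequence ending at position i. Then dp = [1, 1, 1, 2, 1, 2, 3, 3, 3, 4, 5, 1, 4, 3, 5, 6, 7, 7, 4, 5].
The maximum is 7; one witness is 2, 3, 12, 26, 39, 49, 50 at positions 5,6,9,10,11,16,17.

7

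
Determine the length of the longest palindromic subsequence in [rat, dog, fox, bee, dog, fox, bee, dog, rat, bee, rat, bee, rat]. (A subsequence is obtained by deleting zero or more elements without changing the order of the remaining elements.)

Using dp[i][j] = 2 + dp[i+1][j−1] if the ends match, else max(dp[i+1][j], dp[i][j−1]):
dp[1][13] = 7. A witness is rat bee rat bee rat bee rat at positions 1,4,9,10,11,12,13.

7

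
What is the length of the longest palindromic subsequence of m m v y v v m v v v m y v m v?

Using dp[i][j] = 2 + dp[i+1][j−1] if the ends match, else max(dp[i+1][j], dp[i][j−1]):
dp[1][15] = 11. A witness is mvymvvvmyvm at positions 2,3,4,7,8,9,10,11,12,13,14.

11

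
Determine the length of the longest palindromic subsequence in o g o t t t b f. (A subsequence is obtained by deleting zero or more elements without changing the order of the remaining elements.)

Using dp[i][j] = 2 + dp[i+1][j−1] if the ends match, else max(dp[i+1][j], dp[i][j−1]):
dp[1][8] = 3. A witness is ttt at positions 4,5,6.

3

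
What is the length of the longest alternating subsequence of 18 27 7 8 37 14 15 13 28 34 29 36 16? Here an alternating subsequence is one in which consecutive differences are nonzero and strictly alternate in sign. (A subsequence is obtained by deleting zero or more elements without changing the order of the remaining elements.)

11

A longest alternating subsequence is 18, 27, 7, 37, 14, 15, 13, 34, 29, 36, 16 (positions 1,2,3,5,6,7,8,10,11,12,13); its 10 consecutive differences strictly alternate in sign, and length 11 is optimal.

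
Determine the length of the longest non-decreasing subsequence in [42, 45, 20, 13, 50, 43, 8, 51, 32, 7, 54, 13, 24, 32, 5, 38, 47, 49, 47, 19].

7

Scanning left to right, the best length ending at each element is: 42→1, 45→2, 20→1, 13→1, 50→3, 43→2, 8→1, 51→4, 32→2, 7→1, 54→5, 13→2, 24→3, 32→4, 5→1, 38→5, 47→6, 49→7, 47→7, 19→3.
So the longest non-decreasing subsequence has length 7, e.g. 13, 13, 24, 32, 38, 47, 49.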